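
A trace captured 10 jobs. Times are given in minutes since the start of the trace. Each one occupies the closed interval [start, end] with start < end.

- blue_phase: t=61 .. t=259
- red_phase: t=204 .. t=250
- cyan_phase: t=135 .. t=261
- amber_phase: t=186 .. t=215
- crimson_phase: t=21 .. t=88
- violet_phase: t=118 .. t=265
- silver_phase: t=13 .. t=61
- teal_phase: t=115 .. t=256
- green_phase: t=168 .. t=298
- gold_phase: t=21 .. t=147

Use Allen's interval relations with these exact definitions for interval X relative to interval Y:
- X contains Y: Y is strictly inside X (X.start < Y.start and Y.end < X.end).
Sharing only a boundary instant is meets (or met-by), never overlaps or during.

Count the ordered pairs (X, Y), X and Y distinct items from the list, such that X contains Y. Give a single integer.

12

Checking all 90 ordered pairs for relation 'contains'; matching pairs in alphabetical order:
(blue_phase, amber_phase): blue_phase contains amber_phase ✓
(blue_phase, red_phase): blue_phase contains red_phase ✓
(blue_phase, teal_phase): blue_phase contains teal_phase ✓
(cyan_phase, amber_phase): cyan_phase contains amber_phase ✓
(cyan_phase, red_phase): cyan_phase contains red_phase ✓
(green_phase, amber_phase): green_phase contains amber_phase ✓
(green_phase, red_phase): green_phase contains red_phase ✓
(teal_phase, amber_phase): teal_phase contains amber_phase ✓
(teal_phase, red_phase): teal_phase contains red_phase ✓
(violet_phase, amber_phase): violet_phase contains amber_phase ✓
(violet_phase, cyan_phase): violet_phase contains cyan_phase ✓
(violet_phase, red_phase): violet_phase contains red_phase ✓
Count: 12.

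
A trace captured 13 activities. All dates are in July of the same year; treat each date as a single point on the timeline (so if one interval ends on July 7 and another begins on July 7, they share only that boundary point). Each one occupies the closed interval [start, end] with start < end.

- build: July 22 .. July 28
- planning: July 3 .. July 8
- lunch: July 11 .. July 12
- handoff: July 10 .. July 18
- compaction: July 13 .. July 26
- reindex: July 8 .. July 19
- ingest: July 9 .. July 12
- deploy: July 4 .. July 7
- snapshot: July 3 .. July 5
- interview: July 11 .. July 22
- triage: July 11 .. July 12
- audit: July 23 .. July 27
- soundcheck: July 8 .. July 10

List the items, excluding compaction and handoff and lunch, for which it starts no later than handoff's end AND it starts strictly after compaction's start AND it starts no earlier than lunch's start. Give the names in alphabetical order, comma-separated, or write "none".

Conditions: its start is no later than handoff's end (X.start <= July 18) AND its start is strictly after compaction's start (X.start > July 13) AND its start is no earlier than lunch's start (X.start >= July 11).
audit: start July 23 <= July 18? ✗; start July 23 > July 13? ✓; start July 23 >= July 11? ✓ → no.
build: start July 22 <= July 18? ✗; start July 22 > July 13? ✓; start July 22 >= July 11? ✓ → no.
deploy: start July 4 <= July 18? ✓; start July 4 > July 13? ✗; start July 4 >= July 11? ✗ → no.
ingest: start July 9 <= July 18? ✓; start July 9 > July 13? ✗; start July 9 >= July 11? ✗ → no.
interview: start July 11 <= July 18? ✓; start July 11 > July 13? ✗; start July 11 >= July 11? ✓ → no.
planning: start July 3 <= July 18? ✓; start July 3 > July 13? ✗; start July 3 >= July 11? ✗ → no.
reindex: start July 8 <= July 18? ✓; start July 8 > July 13? ✗; start July 8 >= July 11? ✗ → no.
snapshot: start July 3 <= July 18? ✓; start July 3 > July 13? ✗; start July 3 >= July 11? ✗ → no.
soundcheck: start July 8 <= July 18? ✓; start July 8 > July 13? ✗; start July 8 >= July 11? ✗ → no.
triage: start July 11 <= July 18? ✓; start July 11 > July 13? ✗; start July 11 >= July 11? ✓ → no.
Result: none.

none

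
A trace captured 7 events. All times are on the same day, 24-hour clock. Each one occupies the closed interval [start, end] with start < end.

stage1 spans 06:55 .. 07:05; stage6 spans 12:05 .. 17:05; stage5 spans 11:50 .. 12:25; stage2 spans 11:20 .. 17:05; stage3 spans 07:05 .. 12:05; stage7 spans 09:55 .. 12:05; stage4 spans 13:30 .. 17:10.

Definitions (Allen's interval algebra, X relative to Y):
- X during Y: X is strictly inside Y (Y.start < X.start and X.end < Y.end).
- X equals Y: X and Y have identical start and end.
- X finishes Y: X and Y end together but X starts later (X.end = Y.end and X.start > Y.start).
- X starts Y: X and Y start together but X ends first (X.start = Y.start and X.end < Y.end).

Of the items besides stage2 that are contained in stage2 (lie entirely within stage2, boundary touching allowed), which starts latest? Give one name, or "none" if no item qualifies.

stage6

Target stage2 = [11:20, 17:05].
stage1 [06:55, 07:05] → before → excluded.
stage3 [07:05, 12:05] → overlaps → excluded.
stage4 [13:30, 17:10] → overlapped-by → excluded.
stage5 [11:50, 12:25] → during → candidate.
stage6 [12:05, 17:05] → finishes → candidate.
stage7 [09:55, 12:05] → overlaps → excluded.
Among candidates, latest start is 12:05 → stage6.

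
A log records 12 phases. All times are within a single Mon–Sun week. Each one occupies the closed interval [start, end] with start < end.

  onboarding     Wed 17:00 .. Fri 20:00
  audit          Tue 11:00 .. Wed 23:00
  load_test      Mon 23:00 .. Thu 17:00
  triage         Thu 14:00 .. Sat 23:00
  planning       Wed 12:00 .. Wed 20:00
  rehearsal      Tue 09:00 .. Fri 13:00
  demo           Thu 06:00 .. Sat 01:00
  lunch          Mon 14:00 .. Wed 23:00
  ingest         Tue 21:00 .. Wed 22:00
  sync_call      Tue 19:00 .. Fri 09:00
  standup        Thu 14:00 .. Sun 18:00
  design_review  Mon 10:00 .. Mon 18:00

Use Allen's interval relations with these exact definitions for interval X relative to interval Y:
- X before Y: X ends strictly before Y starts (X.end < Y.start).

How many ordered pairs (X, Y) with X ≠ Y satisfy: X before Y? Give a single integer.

Checking all 132 ordered pairs for relation 'before'; matching pairs in alphabetical order:
(audit, demo): audit before demo ✓
(audit, standup): audit before standup ✓
(audit, triage): audit before triage ✓
(design_review, audit): design_review before audit ✓
(design_review, demo): design_review before demo ✓
(design_review, ingest): design_review before ingest ✓
(design_review, load_test): design_review before load_test ✓
(design_review, onboarding): design_review before onboarding ✓
(design_review, planning): design_review before planning ✓
(design_review, rehearsal): design_review before rehearsal ✓
(design_review, standup): design_review before standup ✓
(design_review, sync_call): design_review before sync_call ✓
(design_review, triage): design_review before triage ✓
(ingest, demo): ingest before demo ✓
(ingest, standup): ingest before standup ✓
(ingest, triage): ingest before triage ✓
(lunch, demo): lunch before demo ✓
(lunch, standup): lunch before standup ✓
(lunch, triage): lunch before triage ✓
(planning, demo): planning before demo ✓
(planning, standup): planning before standup ✓
(planning, triage): planning before triage ✓
Count: 22.

22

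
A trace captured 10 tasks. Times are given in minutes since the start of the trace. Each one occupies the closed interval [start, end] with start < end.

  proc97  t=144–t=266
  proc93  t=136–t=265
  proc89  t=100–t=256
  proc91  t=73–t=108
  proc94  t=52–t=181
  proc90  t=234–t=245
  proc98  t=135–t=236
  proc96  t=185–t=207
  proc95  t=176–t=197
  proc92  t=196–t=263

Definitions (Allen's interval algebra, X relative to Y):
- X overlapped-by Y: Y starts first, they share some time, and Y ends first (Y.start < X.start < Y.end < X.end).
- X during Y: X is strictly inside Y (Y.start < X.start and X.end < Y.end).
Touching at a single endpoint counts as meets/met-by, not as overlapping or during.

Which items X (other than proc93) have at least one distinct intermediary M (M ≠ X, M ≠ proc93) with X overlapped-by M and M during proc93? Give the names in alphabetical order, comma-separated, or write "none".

proc92, proc96

Target proc93 = [t=136, t=265].
Intermediaries M with M during proc93: proc90, proc92, proc95, proc96.
Via proc90 — items with X overlapped-by proc90: none.
Via proc92 — items with X overlapped-by proc92: none.
Via proc95 — items with X overlapped-by proc95: proc92, proc96.
Via proc96 — items with X overlapped-by proc96: proc92.
Union: proc92, proc96.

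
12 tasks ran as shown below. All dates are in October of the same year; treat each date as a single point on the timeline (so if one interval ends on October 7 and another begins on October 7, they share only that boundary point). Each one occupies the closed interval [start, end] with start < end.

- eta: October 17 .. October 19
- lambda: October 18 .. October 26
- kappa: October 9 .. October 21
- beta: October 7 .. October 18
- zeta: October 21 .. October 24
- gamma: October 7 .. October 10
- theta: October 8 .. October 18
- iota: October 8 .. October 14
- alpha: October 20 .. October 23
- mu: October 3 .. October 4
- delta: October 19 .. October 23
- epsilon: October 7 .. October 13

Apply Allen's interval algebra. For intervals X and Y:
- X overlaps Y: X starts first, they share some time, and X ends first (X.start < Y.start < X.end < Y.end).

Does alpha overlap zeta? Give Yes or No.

Yes

alpha = [October 20, October 23], zeta = [October 21, October 24].
Actual relation of alpha to zeta: overlaps.
Asked whether 'overlaps' holds → Yes.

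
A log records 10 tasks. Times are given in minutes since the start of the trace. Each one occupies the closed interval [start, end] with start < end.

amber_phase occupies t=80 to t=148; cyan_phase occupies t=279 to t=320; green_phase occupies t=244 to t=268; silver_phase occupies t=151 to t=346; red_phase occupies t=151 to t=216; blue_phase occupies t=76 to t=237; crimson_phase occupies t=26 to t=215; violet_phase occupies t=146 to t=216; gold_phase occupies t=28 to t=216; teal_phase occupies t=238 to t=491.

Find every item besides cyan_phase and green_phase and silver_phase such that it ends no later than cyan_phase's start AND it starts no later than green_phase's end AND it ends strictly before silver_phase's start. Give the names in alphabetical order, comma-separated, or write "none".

amber_phase

Conditions: its end is no later than cyan_phase's start (X.end <= t=279) AND its start is no later than green_phase's end (X.start <= t=268) AND its end is strictly before silver_phase's start (X.end < t=151).
amber_phase: end t=148 <= t=279? ✓; start t=80 <= t=268? ✓; end t=148 < t=151? ✓ → yes.
blue_phase: end t=237 <= t=279? ✓; start t=76 <= t=268? ✓; end t=237 < t=151? ✗ → no.
crimson_phase: end t=215 <= t=279? ✓; start t=26 <= t=268? ✓; end t=215 < t=151? ✗ → no.
gold_phase: end t=216 <= t=279? ✓; start t=28 <= t=268? ✓; end t=216 < t=151? ✗ → no.
red_phase: end t=216 <= t=279? ✓; start t=151 <= t=268? ✓; end t=216 < t=151? ✗ → no.
teal_phase: end t=491 <= t=279? ✗; start t=238 <= t=268? ✓; end t=491 < t=151? ✗ → no.
violet_phase: end t=216 <= t=279? ✓; start t=146 <= t=268? ✓; end t=216 < t=151? ✗ → no.
Result: amber_phase.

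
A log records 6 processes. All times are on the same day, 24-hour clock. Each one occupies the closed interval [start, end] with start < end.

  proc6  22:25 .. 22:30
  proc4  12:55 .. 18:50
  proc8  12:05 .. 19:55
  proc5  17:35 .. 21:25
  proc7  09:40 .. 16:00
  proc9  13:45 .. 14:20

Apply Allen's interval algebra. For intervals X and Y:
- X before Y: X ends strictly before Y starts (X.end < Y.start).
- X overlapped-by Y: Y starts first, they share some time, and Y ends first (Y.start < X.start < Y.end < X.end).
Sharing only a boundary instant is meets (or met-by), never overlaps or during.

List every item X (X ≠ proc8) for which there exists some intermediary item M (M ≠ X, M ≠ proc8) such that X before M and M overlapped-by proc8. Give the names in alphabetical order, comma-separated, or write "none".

Target proc8 = [12:05, 19:55].
Intermediaries M with M overlapped-by proc8: proc5.
Via proc5 — items with X before proc5: proc7, proc9.
Union: proc7, proc9.

proc7, proc9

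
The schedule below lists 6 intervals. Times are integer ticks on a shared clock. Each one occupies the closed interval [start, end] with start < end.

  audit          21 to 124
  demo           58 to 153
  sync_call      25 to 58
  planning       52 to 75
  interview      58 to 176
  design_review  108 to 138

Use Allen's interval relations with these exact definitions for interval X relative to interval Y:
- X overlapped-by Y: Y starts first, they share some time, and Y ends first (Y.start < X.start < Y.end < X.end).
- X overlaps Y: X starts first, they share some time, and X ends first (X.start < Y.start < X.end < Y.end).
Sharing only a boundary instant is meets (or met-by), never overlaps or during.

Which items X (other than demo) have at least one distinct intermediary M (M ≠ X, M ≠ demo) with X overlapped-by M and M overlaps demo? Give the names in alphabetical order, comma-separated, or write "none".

design_review, interview

Target demo = [58, 153].
Intermediaries M with M overlaps demo: audit, planning.
Via audit — items with X overlapped-by audit: design_review, interview.
Via planning — items with X overlapped-by planning: interview.
Union: design_review, interview.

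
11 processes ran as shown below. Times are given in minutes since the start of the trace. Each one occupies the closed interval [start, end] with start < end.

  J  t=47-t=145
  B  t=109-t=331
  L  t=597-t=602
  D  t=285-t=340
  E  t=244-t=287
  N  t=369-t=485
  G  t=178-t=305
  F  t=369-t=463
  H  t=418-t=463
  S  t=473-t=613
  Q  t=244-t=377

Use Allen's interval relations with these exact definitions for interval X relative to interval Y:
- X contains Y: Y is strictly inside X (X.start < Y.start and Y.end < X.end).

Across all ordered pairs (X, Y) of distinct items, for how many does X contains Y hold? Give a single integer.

6

Checking all 110 ordered pairs for relation 'contains'; matching pairs in alphabetical order:
(B, E): B contains E ✓
(B, G): B contains G ✓
(G, E): G contains E ✓
(N, H): N contains H ✓
(Q, D): Q contains D ✓
(S, L): S contains L ✓
Count: 6.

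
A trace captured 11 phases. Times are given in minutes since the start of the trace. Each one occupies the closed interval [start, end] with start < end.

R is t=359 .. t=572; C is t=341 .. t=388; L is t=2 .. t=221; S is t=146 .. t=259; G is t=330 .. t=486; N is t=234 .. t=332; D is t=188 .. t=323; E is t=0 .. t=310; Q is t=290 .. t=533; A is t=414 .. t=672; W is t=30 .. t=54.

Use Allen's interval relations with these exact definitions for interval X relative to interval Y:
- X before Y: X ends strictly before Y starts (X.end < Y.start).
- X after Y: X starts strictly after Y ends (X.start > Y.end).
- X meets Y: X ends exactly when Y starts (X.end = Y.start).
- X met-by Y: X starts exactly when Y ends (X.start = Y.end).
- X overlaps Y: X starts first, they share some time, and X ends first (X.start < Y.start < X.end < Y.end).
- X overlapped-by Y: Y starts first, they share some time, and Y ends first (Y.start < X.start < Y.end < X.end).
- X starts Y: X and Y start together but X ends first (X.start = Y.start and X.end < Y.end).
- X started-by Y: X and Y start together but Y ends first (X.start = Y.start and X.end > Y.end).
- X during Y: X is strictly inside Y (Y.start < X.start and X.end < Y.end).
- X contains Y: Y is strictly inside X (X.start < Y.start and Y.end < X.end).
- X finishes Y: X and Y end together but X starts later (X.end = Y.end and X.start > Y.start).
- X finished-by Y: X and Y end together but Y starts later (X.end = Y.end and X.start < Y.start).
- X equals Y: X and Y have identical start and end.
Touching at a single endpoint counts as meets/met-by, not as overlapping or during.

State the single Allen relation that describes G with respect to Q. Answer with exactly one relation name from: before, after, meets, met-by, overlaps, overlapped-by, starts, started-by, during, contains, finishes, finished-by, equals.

during

G = [t=330, t=486]; Q = [t=290, t=533].
Compare endpoints: G.start > Q.start, G.start < Q.end, G.end > Q.start, G.end < Q.end.
That pattern is 'during'.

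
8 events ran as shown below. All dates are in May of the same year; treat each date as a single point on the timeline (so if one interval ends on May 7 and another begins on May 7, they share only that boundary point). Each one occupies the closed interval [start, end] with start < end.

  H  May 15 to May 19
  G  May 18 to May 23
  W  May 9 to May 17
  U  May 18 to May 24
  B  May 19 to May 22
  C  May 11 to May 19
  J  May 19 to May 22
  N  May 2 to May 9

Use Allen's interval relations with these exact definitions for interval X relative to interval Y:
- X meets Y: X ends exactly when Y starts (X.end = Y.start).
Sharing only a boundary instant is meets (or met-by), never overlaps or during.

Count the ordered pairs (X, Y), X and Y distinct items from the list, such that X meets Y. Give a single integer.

Checking all 56 ordered pairs for relation 'meets'; matching pairs in alphabetical order:
(C, B): C meets B ✓
(C, J): C meets J ✓
(H, B): H meets B ✓
(H, J): H meets J ✓
(N, W): N meets W ✓
Count: 5.

5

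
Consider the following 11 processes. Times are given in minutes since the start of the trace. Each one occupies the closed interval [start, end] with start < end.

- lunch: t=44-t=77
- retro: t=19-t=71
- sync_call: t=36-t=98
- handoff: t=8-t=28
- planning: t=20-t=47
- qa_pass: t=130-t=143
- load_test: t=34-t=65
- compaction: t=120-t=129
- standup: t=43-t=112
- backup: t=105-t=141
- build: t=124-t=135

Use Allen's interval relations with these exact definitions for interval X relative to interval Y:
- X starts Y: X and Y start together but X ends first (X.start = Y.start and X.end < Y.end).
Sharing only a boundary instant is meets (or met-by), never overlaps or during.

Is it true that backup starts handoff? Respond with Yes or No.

No

backup = [t=105, t=141], handoff = [t=8, t=28].
Actual relation of backup to handoff: after.
Asked whether 'starts' holds → No.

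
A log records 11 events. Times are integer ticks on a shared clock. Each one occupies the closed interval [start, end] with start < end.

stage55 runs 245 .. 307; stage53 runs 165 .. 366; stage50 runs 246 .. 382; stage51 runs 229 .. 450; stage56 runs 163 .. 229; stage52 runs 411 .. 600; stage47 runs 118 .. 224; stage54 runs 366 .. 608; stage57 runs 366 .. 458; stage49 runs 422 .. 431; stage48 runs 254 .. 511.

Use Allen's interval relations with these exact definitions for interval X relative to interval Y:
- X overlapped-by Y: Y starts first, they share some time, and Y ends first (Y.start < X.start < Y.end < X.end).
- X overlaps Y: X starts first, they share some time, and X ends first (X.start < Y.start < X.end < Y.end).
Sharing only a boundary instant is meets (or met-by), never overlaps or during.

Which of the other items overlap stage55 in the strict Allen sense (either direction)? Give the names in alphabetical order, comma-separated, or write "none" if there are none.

stage48, stage50

Target stage55 = [245, 307].
stage47 [118, 224] → before → no.
stage48 [254, 511] → overlapped-by → yes.
stage49 [422, 431] → after → no.
stage50 [246, 382] → overlapped-by → yes.
stage51 [229, 450] → contains → no.
stage52 [411, 600] → after → no.
stage53 [165, 366] → contains → no.
stage54 [366, 608] → after → no.
stage56 [163, 229] → before → no.
stage57 [366, 458] → after → no.
Result: stage48, stage50.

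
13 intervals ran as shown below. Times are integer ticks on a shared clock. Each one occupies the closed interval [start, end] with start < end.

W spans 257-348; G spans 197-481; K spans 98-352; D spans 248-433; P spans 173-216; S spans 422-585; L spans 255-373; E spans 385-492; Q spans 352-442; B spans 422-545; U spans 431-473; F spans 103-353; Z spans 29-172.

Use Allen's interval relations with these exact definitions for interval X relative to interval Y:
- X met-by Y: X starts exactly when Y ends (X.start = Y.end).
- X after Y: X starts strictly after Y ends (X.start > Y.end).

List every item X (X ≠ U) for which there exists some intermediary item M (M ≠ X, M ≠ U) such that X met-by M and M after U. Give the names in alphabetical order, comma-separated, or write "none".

none

Target U = [431, 473].
Intermediaries M with M after U: none.
Union: none.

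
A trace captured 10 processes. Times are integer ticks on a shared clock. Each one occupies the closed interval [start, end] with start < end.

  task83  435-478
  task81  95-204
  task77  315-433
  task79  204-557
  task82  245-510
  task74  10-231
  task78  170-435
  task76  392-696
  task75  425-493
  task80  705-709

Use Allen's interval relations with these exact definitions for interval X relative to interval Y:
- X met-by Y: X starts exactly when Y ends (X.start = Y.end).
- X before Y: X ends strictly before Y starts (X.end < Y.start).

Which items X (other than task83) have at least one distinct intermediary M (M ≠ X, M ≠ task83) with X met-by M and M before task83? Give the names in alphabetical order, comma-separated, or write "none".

task79

Target task83 = [435, 478].
Intermediaries M with M before task83: task74, task77, task81.
Via task74 — items with X met-by task74: none.
Via task77 — items with X met-by task77: none.
Via task81 — items with X met-by task81: task79.
Union: task79.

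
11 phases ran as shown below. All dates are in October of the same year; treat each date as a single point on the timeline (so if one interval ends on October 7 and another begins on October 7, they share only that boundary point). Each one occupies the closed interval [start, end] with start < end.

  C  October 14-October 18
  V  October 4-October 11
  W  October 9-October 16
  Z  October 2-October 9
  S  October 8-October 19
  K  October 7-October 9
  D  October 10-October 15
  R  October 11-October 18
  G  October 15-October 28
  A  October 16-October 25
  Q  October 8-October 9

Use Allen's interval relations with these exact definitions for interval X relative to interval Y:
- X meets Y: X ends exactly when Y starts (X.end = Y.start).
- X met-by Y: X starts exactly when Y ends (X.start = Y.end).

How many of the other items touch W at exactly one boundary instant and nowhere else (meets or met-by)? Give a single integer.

4

Target W = [October 9, October 16].
A [October 16, October 25] → met-by → counts.
C [October 14, October 18] → overlapped-by → no.
D [October 10, October 15] → during → no.
G [October 15, October 28] → overlapped-by → no.
K [October 7, October 9] → meets → counts.
Q [October 8, October 9] → meets → counts.
R [October 11, October 18] → overlapped-by → no.
S [October 8, October 19] → contains → no.
V [October 4, October 11] → overlaps → no.
Z [October 2, October 9] → meets → counts.
Total: 4.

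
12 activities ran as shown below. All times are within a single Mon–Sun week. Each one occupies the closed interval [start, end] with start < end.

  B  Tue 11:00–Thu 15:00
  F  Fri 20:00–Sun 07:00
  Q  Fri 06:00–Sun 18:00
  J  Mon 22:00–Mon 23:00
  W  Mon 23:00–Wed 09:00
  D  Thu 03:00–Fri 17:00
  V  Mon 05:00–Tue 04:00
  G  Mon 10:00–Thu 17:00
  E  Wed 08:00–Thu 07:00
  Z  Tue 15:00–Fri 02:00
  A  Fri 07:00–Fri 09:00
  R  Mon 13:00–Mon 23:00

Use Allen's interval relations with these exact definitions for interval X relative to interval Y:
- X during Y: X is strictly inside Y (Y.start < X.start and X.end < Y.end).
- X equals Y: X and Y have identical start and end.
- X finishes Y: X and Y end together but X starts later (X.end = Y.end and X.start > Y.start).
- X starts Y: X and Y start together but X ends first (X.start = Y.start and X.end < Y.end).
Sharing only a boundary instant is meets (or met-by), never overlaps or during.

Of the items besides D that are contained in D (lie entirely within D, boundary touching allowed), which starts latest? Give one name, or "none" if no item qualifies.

A

Target D = [Thu 03:00, Fri 17:00].
A [Fri 07:00, Fri 09:00] → during → candidate.
B [Tue 11:00, Thu 15:00] → overlaps → excluded.
E [Wed 08:00, Thu 07:00] → overlaps → excluded.
F [Fri 20:00, Sun 07:00] → after → excluded.
G [Mon 10:00, Thu 17:00] → overlaps → excluded.
J [Mon 22:00, Mon 23:00] → before → excluded.
Q [Fri 06:00, Sun 18:00] → overlapped-by → excluded.
R [Mon 13:00, Mon 23:00] → before → excluded.
V [Mon 05:00, Tue 04:00] → before → excluded.
W [Mon 23:00, Wed 09:00] → before → excluded.
Z [Tue 15:00, Fri 02:00] → overlaps → excluded.
Among candidates, latest start is Fri 07:00 → A.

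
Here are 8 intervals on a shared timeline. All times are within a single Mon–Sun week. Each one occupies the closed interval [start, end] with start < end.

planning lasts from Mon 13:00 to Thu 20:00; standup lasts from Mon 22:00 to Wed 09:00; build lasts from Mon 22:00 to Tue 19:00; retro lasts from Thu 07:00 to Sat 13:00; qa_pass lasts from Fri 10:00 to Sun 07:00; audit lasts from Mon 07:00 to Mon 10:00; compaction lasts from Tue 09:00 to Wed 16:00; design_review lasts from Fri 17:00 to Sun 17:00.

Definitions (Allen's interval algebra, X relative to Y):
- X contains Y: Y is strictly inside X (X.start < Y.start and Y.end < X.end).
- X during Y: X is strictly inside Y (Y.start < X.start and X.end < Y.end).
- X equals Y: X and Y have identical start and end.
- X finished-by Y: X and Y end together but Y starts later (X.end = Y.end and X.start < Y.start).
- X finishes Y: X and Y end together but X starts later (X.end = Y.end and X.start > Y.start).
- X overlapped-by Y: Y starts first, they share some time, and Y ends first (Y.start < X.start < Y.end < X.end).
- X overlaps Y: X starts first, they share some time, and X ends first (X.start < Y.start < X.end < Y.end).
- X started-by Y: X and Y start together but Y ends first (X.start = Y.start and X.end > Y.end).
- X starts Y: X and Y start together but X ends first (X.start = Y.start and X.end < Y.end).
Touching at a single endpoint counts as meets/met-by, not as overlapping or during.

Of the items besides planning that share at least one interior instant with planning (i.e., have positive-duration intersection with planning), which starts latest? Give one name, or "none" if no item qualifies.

Target planning = [Mon 13:00, Thu 20:00].
audit [Mon 07:00, Mon 10:00] → before → excluded.
build [Mon 22:00, Tue 19:00] → during → candidate.
compaction [Tue 09:00, Wed 16:00] → during → candidate.
design_review [Fri 17:00, Sun 17:00] → after → excluded.
qa_pass [Fri 10:00, Sun 07:00] → after → excluded.
retro [Thu 07:00, Sat 13:00] → overlapped-by → candidate.
standup [Mon 22:00, Wed 09:00] → during → candidate.
Among candidates, latest start is Thu 07:00 → retro.

retro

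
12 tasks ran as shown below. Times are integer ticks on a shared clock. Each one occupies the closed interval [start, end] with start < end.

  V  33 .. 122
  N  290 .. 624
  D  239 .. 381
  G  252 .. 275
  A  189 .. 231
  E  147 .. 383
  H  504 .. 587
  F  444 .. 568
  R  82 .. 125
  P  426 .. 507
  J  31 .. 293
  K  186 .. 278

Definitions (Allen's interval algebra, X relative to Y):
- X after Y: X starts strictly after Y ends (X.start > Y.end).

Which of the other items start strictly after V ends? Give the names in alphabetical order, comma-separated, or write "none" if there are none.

Target V = [33, 122].
A [189, 231] → after → yes.
D [239, 381] → after → yes.
E [147, 383] → after → yes.
F [444, 568] → after → yes.
G [252, 275] → after → yes.
H [504, 587] → after → yes.
J [31, 293] → contains → no.
K [186, 278] → after → yes.
N [290, 624] → after → yes.
P [426, 507] → after → yes.
R [82, 125] → overlapped-by → no.
Result: A, D, E, F, G, H, K, N, P.

A, D, E, F, G, H, K, N, P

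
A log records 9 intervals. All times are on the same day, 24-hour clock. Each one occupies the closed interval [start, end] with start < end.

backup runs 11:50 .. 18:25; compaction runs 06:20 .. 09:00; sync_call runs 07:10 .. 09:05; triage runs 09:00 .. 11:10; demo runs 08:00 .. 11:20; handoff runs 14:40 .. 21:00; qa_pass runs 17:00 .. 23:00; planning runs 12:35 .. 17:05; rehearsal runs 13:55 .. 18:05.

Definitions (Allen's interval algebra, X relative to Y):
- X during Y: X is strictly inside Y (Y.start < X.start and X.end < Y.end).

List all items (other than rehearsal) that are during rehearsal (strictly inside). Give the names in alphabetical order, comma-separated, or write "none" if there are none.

none

Target rehearsal = [13:55, 18:05].
backup [11:50, 18:25] → contains → no.
compaction [06:20, 09:00] → before → no.
demo [08:00, 11:20] → before → no.
handoff [14:40, 21:00] → overlapped-by → no.
planning [12:35, 17:05] → overlaps → no.
qa_pass [17:00, 23:00] → overlapped-by → no.
sync_call [07:10, 09:05] → before → no.
triage [09:00, 11:10] → before → no.
Result: none.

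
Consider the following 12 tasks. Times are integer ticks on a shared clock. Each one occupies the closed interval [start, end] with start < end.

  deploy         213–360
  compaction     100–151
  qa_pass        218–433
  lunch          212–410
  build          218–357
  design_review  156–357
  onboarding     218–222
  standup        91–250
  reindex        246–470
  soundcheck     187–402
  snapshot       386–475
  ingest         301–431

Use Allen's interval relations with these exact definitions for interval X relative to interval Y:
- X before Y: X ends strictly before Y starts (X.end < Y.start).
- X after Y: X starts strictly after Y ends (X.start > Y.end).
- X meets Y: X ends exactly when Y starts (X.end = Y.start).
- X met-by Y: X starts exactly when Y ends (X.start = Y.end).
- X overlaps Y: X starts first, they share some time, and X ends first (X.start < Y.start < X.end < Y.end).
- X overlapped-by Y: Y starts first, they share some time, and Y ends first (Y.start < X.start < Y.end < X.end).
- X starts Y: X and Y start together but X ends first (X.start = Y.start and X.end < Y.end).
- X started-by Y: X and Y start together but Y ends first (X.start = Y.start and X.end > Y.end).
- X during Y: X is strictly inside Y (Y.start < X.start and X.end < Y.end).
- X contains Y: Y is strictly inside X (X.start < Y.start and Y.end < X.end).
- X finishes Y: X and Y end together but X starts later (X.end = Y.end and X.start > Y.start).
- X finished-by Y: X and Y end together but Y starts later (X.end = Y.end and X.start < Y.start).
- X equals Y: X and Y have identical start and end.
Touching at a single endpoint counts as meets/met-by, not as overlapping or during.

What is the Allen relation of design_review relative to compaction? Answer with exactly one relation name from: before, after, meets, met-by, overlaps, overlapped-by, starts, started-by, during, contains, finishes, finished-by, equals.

after

design_review = [156, 357]; compaction = [100, 151].
Compare endpoints: design_review.start > compaction.start, design_review.start > compaction.end, design_review.end > compaction.start, design_review.end > compaction.end.
That pattern is 'after'.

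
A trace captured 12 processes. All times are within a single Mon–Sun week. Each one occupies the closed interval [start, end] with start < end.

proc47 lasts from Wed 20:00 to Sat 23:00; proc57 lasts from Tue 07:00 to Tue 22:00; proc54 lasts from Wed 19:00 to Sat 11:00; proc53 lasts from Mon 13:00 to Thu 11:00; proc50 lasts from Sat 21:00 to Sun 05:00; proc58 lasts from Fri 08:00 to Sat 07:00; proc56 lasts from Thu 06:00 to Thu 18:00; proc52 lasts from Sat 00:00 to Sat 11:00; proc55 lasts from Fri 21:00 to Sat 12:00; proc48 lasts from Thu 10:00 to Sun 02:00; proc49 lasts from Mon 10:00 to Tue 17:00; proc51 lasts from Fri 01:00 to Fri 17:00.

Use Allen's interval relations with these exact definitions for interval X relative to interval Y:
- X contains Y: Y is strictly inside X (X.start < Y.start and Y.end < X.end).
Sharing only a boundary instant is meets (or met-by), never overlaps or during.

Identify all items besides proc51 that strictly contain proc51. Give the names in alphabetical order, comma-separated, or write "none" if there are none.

proc47, proc48, proc54

Target proc51 = [Fri 01:00, Fri 17:00].
proc47 [Wed 20:00, Sat 23:00] → contains → yes.
proc48 [Thu 10:00, Sun 02:00] → contains → yes.
proc49 [Mon 10:00, Tue 17:00] → before → no.
proc50 [Sat 21:00, Sun 05:00] → after → no.
proc52 [Sat 00:00, Sat 11:00] → after → no.
proc53 [Mon 13:00, Thu 11:00] → before → no.
proc54 [Wed 19:00, Sat 11:00] → contains → yes.
proc55 [Fri 21:00, Sat 12:00] → after → no.
proc56 [Thu 06:00, Thu 18:00] → before → no.
proc57 [Tue 07:00, Tue 22:00] → before → no.
proc58 [Fri 08:00, Sat 07:00] → overlapped-by → no.
Result: proc47, proc48, proc54.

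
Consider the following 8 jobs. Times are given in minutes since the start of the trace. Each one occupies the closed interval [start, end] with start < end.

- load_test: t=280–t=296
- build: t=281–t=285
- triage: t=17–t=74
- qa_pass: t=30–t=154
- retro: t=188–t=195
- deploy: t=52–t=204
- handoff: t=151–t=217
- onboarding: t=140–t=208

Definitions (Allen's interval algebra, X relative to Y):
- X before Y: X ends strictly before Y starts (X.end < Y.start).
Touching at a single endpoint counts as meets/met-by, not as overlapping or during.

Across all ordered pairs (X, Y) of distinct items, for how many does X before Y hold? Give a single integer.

16

Checking all 56 ordered pairs for relation 'before'; matching pairs in alphabetical order:
(deploy, build): deploy before build ✓
(deploy, load_test): deploy before load_test ✓
(handoff, build): handoff before build ✓
(handoff, load_test): handoff before load_test ✓
(onboarding, build): onboarding before build ✓
(onboarding, load_test): onboarding before load_test ✓
(qa_pass, build): qa_pass before build ✓
(qa_pass, load_test): qa_pass before load_test ✓
(qa_pass, retro): qa_pass before retro ✓
(retro, build): retro before build ✓
(retro, load_test): retro before load_test ✓
(triage, build): triage before build ✓
(triage, handoff): triage before handoff ✓
(triage, load_test): triage before load_test ✓
(triage, onboarding): triage before onboarding ✓
(triage, retro): triage before retro ✓
Count: 16.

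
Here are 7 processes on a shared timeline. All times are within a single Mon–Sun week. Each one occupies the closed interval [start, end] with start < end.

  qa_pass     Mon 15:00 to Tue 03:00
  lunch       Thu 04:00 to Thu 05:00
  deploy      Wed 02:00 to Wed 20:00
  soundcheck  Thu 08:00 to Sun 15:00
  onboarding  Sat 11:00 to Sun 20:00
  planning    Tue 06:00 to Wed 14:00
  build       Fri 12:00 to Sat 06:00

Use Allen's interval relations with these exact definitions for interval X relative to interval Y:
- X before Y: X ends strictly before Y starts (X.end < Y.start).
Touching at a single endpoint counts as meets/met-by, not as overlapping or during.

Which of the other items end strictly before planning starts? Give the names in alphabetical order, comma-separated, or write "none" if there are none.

Target planning = [Tue 06:00, Wed 14:00].
build [Fri 12:00, Sat 06:00] → after → no.
deploy [Wed 02:00, Wed 20:00] → overlapped-by → no.
lunch [Thu 04:00, Thu 05:00] → after → no.
onboarding [Sat 11:00, Sun 20:00] → after → no.
qa_pass [Mon 15:00, Tue 03:00] → before → yes.
soundcheck [Thu 08:00, Sun 15:00] → after → no.
Result: qa_pass.

qa_pass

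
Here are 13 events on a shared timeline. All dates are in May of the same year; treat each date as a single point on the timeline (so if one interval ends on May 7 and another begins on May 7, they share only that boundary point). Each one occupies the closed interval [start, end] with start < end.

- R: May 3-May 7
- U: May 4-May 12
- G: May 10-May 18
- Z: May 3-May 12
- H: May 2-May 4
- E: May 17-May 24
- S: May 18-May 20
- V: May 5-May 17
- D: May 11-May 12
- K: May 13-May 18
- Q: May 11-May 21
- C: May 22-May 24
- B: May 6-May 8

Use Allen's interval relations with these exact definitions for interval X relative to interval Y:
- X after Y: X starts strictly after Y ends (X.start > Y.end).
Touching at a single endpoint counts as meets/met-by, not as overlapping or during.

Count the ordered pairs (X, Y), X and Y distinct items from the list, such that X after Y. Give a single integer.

41

Checking all 156 ordered pairs for relation 'after'; matching pairs in alphabetical order:
(B, H): B after H ✓
(C, B): C after B ✓
(C, D): C after D ✓
(C, G): C after G ✓
(C, H): C after H ✓
(C, K): C after K ✓
(C, Q): C after Q ✓
(C, R): C after R ✓
(C, S): C after S ✓
(C, U): C after U ✓
(C, V): C after V ✓
(C, Z): C after Z ✓
(D, B): D after B ✓
(D, H): D after H ✓
(D, R): D after R ✓
(E, B): E after B ✓
(E, D): E after D ✓
(E, H): E after H ✓
(E, R): E after R ✓
(E, U): E after U ✓
(E, Z): E after Z ✓
(G, B): G after B ✓
(G, H): G after H ✓
(G, R): G after R ✓
... plus 17 further pairs not listed.
Count: 41.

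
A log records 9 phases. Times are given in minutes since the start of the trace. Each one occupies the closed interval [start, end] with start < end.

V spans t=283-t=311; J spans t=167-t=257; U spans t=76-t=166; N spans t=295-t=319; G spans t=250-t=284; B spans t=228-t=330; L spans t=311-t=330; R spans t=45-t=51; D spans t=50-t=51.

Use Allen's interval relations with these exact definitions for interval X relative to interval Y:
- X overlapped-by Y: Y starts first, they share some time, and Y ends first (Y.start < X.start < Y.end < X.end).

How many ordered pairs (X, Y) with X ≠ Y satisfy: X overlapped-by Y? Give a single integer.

5

Checking all 72 ordered pairs for relation 'overlapped-by'; matching pairs in alphabetical order:
(B, J): B overlapped-by J ✓
(G, J): G overlapped-by J ✓
(L, N): L overlapped-by N ✓
(N, V): N overlapped-by V ✓
(V, G): V overlapped-by G ✓
Count: 5.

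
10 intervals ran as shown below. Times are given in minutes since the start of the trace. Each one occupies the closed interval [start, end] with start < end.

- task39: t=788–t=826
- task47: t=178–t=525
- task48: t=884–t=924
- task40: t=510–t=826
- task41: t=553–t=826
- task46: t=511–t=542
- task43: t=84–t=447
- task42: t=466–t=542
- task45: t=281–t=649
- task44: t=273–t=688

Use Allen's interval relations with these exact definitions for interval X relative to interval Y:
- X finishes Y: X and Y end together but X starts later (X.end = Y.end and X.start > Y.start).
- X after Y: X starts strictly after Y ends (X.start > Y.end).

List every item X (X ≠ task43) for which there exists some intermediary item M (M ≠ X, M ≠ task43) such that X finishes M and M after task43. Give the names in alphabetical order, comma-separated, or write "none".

task39, task41, task46

Target task43 = [t=84, t=447].
Intermediaries M with M after task43: task39, task40, task41, task42, task46, task48.
Via task39 — items with X finishes task39: none.
Via task40 — items with X finishes task40: task39, task41.
Via task41 — items with X finishes task41: task39.
Via task42 — items with X finishes task42: task46.
Via task46 — items with X finishes task46: none.
Via task48 — items with X finishes task48: none.
Union: task39, task41, task46.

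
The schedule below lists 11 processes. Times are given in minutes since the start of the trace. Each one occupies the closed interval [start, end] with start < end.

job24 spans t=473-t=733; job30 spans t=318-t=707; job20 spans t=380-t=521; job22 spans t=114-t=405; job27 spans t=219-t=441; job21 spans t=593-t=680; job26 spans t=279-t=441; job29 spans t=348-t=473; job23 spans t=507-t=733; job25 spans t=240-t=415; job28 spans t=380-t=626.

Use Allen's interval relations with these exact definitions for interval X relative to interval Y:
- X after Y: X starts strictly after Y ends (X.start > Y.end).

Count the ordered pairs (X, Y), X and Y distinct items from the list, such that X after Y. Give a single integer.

15

Checking all 110 ordered pairs for relation 'after'; matching pairs in alphabetical order:
(job21, job20): job21 after job20 ✓
(job21, job22): job21 after job22 ✓
(job21, job25): job21 after job25 ✓
(job21, job26): job21 after job26 ✓
(job21, job27): job21 after job27 ✓
(job21, job29): job21 after job29 ✓
(job23, job22): job23 after job22 ✓
(job23, job25): job23 after job25 ✓
(job23, job26): job23 after job26 ✓
(job23, job27): job23 after job27 ✓
(job23, job29): job23 after job29 ✓
(job24, job22): job24 after job22 ✓
(job24, job25): job24 after job25 ✓
(job24, job26): job24 after job26 ✓
(job24, job27): job24 after job27 ✓
Count: 15.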